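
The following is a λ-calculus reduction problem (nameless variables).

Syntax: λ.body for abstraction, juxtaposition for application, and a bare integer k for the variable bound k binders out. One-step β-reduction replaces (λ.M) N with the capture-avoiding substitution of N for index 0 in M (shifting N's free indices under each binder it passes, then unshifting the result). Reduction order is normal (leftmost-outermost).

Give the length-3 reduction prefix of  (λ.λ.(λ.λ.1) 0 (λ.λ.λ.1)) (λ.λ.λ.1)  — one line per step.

Answer: after 3 steps: λ.0

Derivation:
  start: (λ.λ.(λ.λ.1) 0 (λ.λ.λ.1)) (λ.λ.λ.1)
  →1  λ.(λ.λ.1) 0 (λ.λ.λ.1)
  →2  λ.(λ.1) (λ.λ.λ.1)
  →3  λ.0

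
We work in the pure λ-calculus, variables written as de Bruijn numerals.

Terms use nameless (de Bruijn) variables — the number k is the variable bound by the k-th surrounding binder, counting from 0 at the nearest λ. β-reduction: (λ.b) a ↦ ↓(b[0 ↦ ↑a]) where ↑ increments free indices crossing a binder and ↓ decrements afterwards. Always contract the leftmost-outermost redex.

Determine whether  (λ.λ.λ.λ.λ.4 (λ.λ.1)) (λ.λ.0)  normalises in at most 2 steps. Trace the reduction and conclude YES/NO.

Answer: YES — reaches normal form λ.λ.λ.λ.λ.0 in 2 ≤ 2 steps

Derivation:
  start: (λ.λ.λ.λ.λ.4 (λ.λ.1)) (λ.λ.0)
  step 1: λ.λ.λ.λ.(λ.λ.0) (λ.λ.1)
  step 2: λ.λ.λ.λ.λ.0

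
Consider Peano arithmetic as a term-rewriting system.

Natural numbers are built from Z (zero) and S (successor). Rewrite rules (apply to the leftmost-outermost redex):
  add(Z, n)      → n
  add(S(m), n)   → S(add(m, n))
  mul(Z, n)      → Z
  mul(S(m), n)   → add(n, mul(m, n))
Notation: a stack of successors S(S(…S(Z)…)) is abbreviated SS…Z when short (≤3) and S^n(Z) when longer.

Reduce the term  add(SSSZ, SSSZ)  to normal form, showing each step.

Answer: normal form = S^6(Z)  (in 4 steps)

Derivation:
  start: add(SSSZ, SSSZ)
  step 1: S(add(SSZ, SSSZ))
  step 2: S(S(add(SZ, SSSZ)))
  step 3: S(S(S(add(Z, SSSZ))))
  step 4: S^6(Z)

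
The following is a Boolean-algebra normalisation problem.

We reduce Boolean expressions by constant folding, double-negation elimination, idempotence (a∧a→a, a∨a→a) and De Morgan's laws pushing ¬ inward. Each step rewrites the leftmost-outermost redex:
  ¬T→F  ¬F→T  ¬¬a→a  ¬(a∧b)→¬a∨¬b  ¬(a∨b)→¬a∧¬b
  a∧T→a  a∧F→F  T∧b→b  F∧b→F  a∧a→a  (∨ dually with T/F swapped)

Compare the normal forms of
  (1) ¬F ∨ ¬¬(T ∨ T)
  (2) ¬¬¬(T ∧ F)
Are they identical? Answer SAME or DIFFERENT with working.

Answer: SAME — A ⇓ T, B ⇓ T

Working:
Term A:
  start: ¬F ∨ ¬¬(T ∨ T)
  →1  T ∨ ¬¬(T ∨ T)
  →2  T

Term B:
  start: ¬¬¬(T ∧ F)
  →1  ¬(T ∧ F)
  →2  ¬T ∨ ¬F
  →3  F ∨ ¬F
  →4  ¬F
  →5  T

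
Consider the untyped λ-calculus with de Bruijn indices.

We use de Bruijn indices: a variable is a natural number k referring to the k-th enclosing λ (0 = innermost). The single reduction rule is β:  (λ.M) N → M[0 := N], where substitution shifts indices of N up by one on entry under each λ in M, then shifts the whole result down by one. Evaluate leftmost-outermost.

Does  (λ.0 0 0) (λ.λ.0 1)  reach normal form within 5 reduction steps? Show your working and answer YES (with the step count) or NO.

Answer: YES — reaches normal form λ.0 (λ.λ.0 1) in 4 ≤ 5 steps

Derivation:
  start: (λ.0 0 0) (λ.λ.0 1)
  [1] (λ.λ.0 1) (λ.λ.0 1) (λ.λ.0 1)
  [2] (λ.0 (λ.λ.0 1)) (λ.λ.0 1)
  [3] (λ.λ.0 1) (λ.λ.0 1)
  [4] λ.0 (λ.λ.0 1)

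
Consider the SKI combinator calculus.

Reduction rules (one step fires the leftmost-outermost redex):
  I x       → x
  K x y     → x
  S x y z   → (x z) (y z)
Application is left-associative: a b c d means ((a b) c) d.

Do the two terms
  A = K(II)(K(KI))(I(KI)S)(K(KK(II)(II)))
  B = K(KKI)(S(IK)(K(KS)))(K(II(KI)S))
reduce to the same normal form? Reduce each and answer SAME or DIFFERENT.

Term A:
  start: K(II)(K(KI))(I(KI)S)(K(KK(II)(II)))
  step 1: II(I(KI)S)(K(KK(II)(II)))
  step 2: I(I(KI)S)(K(KK(II)(II)))
  step 3: I(KI)S(K(KK(II)(II)))
  step 4: KIS(K(KK(II)(II)))
  step 5: I(K(KK(II)(II)))
  step 6: K(KK(II)(II))
  step 7: K(K(II))
  step 8: K(KI)

Term B:
  start: K(KKI)(S(IK)(K(KS)))(K(II(KI)S))
  step 1: KKI(K(II(KI)S))
  step 2: K(K(II(KI)S))
  step 3: K(K(I(KI)S))
  step 4: K(K(KIS))
  step 5: K(KI)

Answer: SAME — A ⇓ K(KI), B ⇓ K(KI)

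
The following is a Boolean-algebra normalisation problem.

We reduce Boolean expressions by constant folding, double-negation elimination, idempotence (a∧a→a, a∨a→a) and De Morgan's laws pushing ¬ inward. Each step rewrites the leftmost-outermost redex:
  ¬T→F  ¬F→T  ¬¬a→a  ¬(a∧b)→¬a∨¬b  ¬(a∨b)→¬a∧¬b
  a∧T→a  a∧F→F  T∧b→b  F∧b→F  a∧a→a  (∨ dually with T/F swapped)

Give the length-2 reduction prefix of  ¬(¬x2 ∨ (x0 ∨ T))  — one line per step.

  start: ¬(¬x2 ∨ (x0 ∨ T))
  [1] ¬¬x2 ∧ ¬(x0 ∨ T)
  [2] x2 ∧ ¬(x0 ∨ T)

Answer: after 2 steps: x2 ∧ ¬(x0 ∨ T)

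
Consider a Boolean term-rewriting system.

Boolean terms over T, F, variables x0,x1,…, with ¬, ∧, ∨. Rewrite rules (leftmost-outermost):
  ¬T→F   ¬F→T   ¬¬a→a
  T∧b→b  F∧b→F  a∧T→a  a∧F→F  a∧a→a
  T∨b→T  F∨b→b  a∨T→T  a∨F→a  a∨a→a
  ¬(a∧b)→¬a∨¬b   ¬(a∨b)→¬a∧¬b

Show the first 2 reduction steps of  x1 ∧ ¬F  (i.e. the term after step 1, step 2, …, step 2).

Answer: after 2 steps: x1

Working:
  start: x1 ∧ ¬F
  step 1: x1 ∧ T
  step 2: x1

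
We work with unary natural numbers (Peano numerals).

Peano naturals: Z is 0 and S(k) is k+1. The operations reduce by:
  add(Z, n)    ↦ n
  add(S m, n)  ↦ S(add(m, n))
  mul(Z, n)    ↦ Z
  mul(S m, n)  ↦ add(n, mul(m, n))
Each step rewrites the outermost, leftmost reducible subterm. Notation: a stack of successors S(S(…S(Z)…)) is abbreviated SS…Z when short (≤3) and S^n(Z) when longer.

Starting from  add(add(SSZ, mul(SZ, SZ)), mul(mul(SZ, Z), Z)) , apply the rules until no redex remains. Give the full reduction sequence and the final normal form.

  start: add(add(SSZ, mul(SZ, SZ)), mul(mul(SZ, Z), Z))
  →1  add(S(add(SZ, mul(SZ, SZ))), mul(mul(SZ, Z), Z))
  →2  S(add(add(SZ, mul(SZ, SZ)), mul(mul(SZ, Z), Z)))
  →3  S(add(S(add(Z, mul(SZ, SZ))), mul(mul(SZ, Z), Z)))
  →4  S(S(add(add(Z, mul(SZ, SZ)), mul(mul(SZ, Z), Z))))
  →5  S(S(add(mul(SZ, SZ), mul(mul(SZ, Z), Z))))
  →6  S(S(add(add(SZ, mul(Z, SZ)), mul(mul(SZ, Z), Z))))
  →7  S(S(add(S(add(Z, mul(Z, SZ))), mul(mul(SZ, Z), Z))))
  →8  S(S(S(add(add(Z, mul(Z, SZ)), mul(mul(SZ, Z), Z)))))
  →9  S(S(S(add(mul(Z, SZ), mul(mul(SZ, Z), Z)))))
  →10  S(S(S(add(Z, mul(mul(SZ, Z), Z)))))
  →11  S(S(S(mul(mul(SZ, Z), Z))))
  →12  S(S(S(mul(add(Z, mul(Z, Z)), Z))))
  →13  S(S(S(mul(mul(Z, Z), Z))))
  →14  S(S(S(mul(Z, Z))))
  →15  SSSZ

Answer: normal form = SSSZ  (in 15 steps)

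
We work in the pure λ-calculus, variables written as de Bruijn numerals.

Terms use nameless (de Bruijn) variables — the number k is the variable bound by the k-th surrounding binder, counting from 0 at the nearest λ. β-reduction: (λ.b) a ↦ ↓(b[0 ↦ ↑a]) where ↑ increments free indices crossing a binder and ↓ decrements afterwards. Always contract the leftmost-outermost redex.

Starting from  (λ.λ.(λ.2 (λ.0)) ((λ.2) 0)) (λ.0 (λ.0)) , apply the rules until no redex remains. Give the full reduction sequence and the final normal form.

Answer: normal form = λ.λ.0  (in 4 steps)

Working:
  start: (λ.λ.(λ.2 (λ.0)) ((λ.2) 0)) (λ.0 (λ.0))
  [1] λ.(λ.(λ.0 (λ.0)) (λ.0)) ((λ.λ.0 (λ.0)) 0)
  [2] λ.(λ.0 (λ.0)) (λ.0)
  [3] λ.(λ.0) (λ.0)
  [4] λ.λ.0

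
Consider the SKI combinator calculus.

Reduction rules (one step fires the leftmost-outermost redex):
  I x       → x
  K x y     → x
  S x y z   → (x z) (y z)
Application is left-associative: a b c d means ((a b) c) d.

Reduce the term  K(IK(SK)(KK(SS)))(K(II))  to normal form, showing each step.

  start: K(IK(SK)(KK(SS)))(K(II))
  [1] IK(SK)(KK(SS))
  [2] K(SK)(KK(SS))
  [3] SK

Answer: normal form = SK  (in 3 steps)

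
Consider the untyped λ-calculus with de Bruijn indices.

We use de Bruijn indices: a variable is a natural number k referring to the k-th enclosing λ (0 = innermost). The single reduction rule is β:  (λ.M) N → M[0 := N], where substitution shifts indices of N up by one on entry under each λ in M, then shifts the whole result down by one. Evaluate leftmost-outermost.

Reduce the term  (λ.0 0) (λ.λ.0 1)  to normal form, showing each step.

Answer: normal form = λ.0 (λ.λ.0 1)  (in 2 steps)

Working:
  start: (λ.0 0) (λ.λ.0 1)
  step 1: (λ.λ.0 1) (λ.λ.0 1)
  step 2: λ.0 (λ.λ.0 1)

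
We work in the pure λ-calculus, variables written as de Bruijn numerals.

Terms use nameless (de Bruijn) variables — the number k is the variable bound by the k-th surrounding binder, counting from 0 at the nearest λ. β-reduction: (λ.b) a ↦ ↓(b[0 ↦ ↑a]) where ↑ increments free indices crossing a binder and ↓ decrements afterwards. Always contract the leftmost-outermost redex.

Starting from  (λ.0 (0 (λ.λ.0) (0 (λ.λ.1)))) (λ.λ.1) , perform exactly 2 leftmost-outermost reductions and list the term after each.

Answer: after 2 steps: λ.(λ.λ.1) (λ.λ.0) ((λ.λ.1) (λ.λ.1))

Derivation:
  start: (λ.0 (0 (λ.λ.0) (0 (λ.λ.1)))) (λ.λ.1)
  →1  (λ.λ.1) ((λ.λ.1) (λ.λ.0) ((λ.λ.1) (λ.λ.1)))
  →2  λ.(λ.λ.1) (λ.λ.0) ((λ.λ.1) (λ.λ.1))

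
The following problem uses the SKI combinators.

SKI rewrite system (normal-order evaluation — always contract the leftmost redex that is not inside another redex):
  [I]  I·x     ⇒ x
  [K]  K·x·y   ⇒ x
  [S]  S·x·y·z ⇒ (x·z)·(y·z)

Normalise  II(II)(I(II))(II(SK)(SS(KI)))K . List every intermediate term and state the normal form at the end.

Answer: normal form = K  (in 11 steps)

Derivation:
  start: II(II)(I(II))(II(SK)(SS(KI)))K
  step 1: I(II)(I(II))(II(SK)(SS(KI)))K
  step 2: II(I(II))(II(SK)(SS(KI)))K
  step 3: I(I(II))(II(SK)(SS(KI)))K
  step 4: I(II)(II(SK)(SS(KI)))K
  step 5: II(II(SK)(SS(KI)))K
  step 6: I(II(SK)(SS(KI)))K
  step 7: II(SK)(SS(KI))K
  step 8: I(SK)(SS(KI))K
  step 9: SK(SS(KI))K
  step 10: KK(SS(KI)K)
  step 11: K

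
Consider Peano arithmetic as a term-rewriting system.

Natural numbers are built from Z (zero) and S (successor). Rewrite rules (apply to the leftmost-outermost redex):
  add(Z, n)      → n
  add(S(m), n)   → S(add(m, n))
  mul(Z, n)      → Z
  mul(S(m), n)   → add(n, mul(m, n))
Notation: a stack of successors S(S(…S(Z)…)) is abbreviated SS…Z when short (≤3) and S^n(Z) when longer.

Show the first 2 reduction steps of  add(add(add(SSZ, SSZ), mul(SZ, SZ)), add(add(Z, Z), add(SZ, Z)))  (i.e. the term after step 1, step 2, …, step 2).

  start: add(add(add(SSZ, SSZ), mul(SZ, SZ)), add(add(Z, Z), add(SZ, Z)))
  step 1: add(add(S(add(SZ, SSZ)), mul(SZ, SZ)), add(add(Z, Z), add(SZ, Z)))
  step 2: add(S(add(add(SZ, SSZ), mul(SZ, SZ))), add(add(Z, Z), add(SZ, Z)))

Answer: after 2 steps: add(S(add(add(SZ, SSZ), mul(SZ, SZ))), add(add(Z, Z), add(SZ, Z)))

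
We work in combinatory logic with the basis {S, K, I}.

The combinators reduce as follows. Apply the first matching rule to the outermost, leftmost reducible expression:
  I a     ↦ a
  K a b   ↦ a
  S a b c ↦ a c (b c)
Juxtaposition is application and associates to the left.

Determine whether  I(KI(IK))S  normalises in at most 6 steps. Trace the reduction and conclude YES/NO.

Answer: YES — reaches normal form S in 3 ≤ 6 steps

Reduction:
  start: I(KI(IK))S
  →1  KI(IK)S
  →2  IS
  →3  S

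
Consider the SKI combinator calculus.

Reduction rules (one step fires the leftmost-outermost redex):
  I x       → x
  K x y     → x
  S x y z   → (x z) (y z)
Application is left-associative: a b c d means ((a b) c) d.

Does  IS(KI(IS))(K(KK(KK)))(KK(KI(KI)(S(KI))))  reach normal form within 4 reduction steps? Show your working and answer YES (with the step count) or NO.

  start: IS(KI(IS))(K(KK(KK)))(KK(KI(KI)(S(KI))))
  step 1: S(KI(IS))(K(KK(KK)))(KK(KI(KI)(S(KI))))
  step 2: KI(IS)(KK(KI(KI)(S(KI))))(K(KK(KK))(KK(KI(KI)(S(KI)))))
  step 3: I(KK(KI(KI)(S(KI))))(K(KK(KK))(KK(KI(KI)(S(KI)))))
  step 4: KK(KI(KI)(S(KI)))(K(KK(KK))(KK(KI(KI)(S(KI)))))

Answer: NO — after 4 steps the term is KK(KI(KI)(S(KI)))(K(KK(KK))(KK(KI(KI)(S(KI))))), not yet normal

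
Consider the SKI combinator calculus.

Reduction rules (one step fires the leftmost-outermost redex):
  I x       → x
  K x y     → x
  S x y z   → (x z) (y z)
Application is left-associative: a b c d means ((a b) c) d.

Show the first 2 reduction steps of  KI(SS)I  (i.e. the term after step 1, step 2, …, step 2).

  start: KI(SS)I
  step 1: II
  step 2: I

Answer: after 2 steps: I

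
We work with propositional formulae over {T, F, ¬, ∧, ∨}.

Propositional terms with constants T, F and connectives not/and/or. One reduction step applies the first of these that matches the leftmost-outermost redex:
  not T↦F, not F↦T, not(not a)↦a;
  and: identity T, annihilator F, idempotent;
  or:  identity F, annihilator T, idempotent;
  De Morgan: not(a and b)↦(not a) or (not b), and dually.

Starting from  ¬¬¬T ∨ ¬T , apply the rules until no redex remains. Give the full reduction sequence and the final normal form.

Answer: normal form = F  (in 3 steps)

Working:
  start: ¬¬¬T ∨ ¬T
  →1  ¬T ∨ ¬T
  →2  ¬T
  →3  F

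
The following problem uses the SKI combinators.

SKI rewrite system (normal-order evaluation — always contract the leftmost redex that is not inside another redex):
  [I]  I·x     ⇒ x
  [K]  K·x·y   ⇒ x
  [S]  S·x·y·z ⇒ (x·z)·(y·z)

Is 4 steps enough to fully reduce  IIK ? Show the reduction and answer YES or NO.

Answer: YES — reaches normal form K in 2 ≤ 4 steps

Derivation:
  start: IIK
  [1] IK
  [2] K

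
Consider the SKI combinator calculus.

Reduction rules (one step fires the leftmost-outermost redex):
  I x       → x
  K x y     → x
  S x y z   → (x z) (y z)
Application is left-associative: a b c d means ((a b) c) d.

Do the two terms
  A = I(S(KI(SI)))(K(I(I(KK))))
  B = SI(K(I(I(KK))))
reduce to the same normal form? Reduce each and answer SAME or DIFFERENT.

Answer: SAME — A ⇓ SI(K(KK)), B ⇓ SI(K(KK))

Reduction:
Term A:
  start: I(S(KI(SI)))(K(I(I(KK))))
  step 1: S(KI(SI))(K(I(I(KK))))
  step 2: SI(K(I(I(KK))))
  step 3: SI(K(I(KK)))
  step 4: SI(K(KK))

Term B:
  start: SI(K(I(I(KK))))
  step 1: SI(K(I(KK)))
  step 2: SI(K(KK))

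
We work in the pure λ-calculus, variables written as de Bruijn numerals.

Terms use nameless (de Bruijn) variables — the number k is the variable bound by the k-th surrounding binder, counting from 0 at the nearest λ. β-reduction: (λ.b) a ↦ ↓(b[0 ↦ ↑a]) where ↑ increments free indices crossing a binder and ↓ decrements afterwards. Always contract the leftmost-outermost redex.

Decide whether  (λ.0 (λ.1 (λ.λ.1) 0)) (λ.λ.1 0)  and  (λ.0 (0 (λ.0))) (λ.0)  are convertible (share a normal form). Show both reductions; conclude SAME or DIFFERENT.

Answer: DIFFERENT — A ⇓ λ.λ.1, B ⇓ λ.0

Working:
Term A:
  start: (λ.0 (λ.1 (λ.λ.1) 0)) (λ.λ.1 0)
  step 1: (λ.λ.1 0) (λ.(λ.λ.1 0) (λ.λ.1) 0)
  step 2: λ.(λ.(λ.λ.1 0) (λ.λ.1) 0) 0
  step 3: λ.(λ.λ.1 0) (λ.λ.1) 0
  step 4: λ.(λ.(λ.λ.1) 0) 0
  step 5: λ.(λ.λ.1) 0
  step 6: λ.λ.1

Term B:
  start: (λ.0 (0 (λ.0))) (λ.0)
  step 1: (λ.0) ((λ.0) (λ.0))
  step 2: (λ.0) (λ.0)
  step 3: λ.0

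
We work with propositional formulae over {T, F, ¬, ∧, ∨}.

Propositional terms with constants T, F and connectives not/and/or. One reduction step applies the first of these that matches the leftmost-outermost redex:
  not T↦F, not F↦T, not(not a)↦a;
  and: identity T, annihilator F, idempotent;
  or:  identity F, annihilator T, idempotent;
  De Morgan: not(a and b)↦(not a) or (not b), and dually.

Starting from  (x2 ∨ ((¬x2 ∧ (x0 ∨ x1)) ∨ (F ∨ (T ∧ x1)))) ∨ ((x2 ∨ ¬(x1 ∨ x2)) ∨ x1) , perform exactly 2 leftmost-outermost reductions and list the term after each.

Answer: after 2 steps: (x2 ∨ ((¬x2 ∧ (x0 ∨ x1)) ∨ x1)) ∨ ((x2 ∨ ¬(x1 ∨ x2)) ∨ x1)

Working:
  start: (x2 ∨ ((¬x2 ∧ (x0 ∨ x1)) ∨ (F ∨ (T ∧ x1)))) ∨ ((x2 ∨ ¬(x1 ∨ x2)) ∨ x1)
  [1] (x2 ∨ ((¬x2 ∧ (x0 ∨ x1)) ∨ (T ∧ x1))) ∨ ((x2 ∨ ¬(x1 ∨ x2)) ∨ x1)
  [2] (x2 ∨ ((¬x2 ∧ (x0 ∨ x1)) ∨ x1)) ∨ ((x2 ∨ ¬(x1 ∨ x2)) ∨ x1)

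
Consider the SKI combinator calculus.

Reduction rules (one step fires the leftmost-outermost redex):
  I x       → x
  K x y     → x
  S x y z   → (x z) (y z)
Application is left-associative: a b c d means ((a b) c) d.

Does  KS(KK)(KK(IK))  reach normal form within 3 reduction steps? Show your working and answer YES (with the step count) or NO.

  start: KS(KK)(KK(IK))
  [1] S(KK(IK))
  [2] SK

Answer: YES — reaches normal form SK in 2 ≤ 3 steps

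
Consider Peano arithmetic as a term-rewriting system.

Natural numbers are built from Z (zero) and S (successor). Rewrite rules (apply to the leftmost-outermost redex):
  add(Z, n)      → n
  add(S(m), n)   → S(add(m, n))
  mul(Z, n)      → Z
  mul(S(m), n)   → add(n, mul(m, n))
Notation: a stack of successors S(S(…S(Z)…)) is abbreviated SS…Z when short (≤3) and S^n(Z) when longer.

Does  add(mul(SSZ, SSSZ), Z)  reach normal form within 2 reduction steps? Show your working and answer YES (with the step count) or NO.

  start: add(mul(SSZ, SSSZ), Z)
  [1] add(add(SSSZ, mul(SZ, SSSZ)), Z)
  [2] add(S(add(SSZ, mul(SZ, SSSZ))), Z)

Answer: NO — after 2 steps the term is add(S(add(SSZ, mul(SZ, SSSZ))), Z), not yet normal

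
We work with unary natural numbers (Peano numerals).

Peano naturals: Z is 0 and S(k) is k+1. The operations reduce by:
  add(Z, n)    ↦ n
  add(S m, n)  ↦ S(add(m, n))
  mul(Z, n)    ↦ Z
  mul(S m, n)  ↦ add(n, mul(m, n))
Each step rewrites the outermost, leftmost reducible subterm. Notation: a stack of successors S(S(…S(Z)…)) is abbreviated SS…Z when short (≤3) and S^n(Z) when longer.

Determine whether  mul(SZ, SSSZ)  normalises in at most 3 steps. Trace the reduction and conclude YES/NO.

Answer: NO — after 3 steps the term is S(S(add(SZ, mul(Z, SSSZ)))), not yet normal

Reduction:
  start: mul(SZ, SSSZ)
  →1  add(SSSZ, mul(Z, SSSZ))
  →2  S(add(SSZ, mul(Z, SSSZ)))
  →3  S(S(add(SZ, mul(Z, SSSZ))))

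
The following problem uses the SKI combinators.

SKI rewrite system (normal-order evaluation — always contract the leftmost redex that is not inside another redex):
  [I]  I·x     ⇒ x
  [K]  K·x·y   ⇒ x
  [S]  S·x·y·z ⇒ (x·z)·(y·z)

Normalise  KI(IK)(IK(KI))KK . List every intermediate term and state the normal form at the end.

  start: KI(IK)(IK(KI))KK
  [1] I(IK(KI))KK
  [2] IK(KI)KK
  [3] K(KI)KK
  [4] KIK
  [5] I

Answer: normal form = I  (in 5 steps)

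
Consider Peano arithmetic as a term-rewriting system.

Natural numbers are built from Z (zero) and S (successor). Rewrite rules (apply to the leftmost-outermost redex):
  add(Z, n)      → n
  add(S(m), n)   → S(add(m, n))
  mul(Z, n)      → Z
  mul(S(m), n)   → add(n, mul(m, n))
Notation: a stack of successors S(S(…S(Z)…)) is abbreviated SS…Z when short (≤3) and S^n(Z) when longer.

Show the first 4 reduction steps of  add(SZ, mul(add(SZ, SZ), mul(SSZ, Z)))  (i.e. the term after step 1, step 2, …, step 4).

Answer: after 4 steps: S(add(mul(SSZ, Z), mul(add(Z, SZ), mul(SSZ, Z))))

Working:
  start: add(SZ, mul(add(SZ, SZ), mul(SSZ, Z)))
  step 1: S(add(Z, mul(add(SZ, SZ), mul(SSZ, Z))))
  step 2: S(mul(add(SZ, SZ), mul(SSZ, Z)))
  step 3: S(mul(S(add(Z, SZ)), mul(SSZ, Z)))
  step 4: S(add(mul(SSZ, Z), mul(add(Z, SZ), mul(SSZ, Z))))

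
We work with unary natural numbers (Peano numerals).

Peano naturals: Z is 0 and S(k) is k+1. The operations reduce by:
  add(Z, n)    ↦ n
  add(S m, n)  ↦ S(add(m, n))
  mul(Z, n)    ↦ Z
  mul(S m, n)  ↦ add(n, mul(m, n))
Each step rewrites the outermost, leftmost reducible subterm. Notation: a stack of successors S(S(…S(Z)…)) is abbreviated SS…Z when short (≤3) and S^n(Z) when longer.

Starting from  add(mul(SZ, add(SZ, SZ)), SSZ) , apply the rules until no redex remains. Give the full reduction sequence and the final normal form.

Answer: normal form = S^4(Z)  (in 10 steps)

Reduction:
  start: add(mul(SZ, add(SZ, SZ)), SSZ)
  step 1: add(add(add(SZ, SZ), mul(Z, add(SZ, SZ))), SSZ)
  step 2: add(add(S(add(Z, SZ)), mul(Z, add(SZ, SZ))), SSZ)
  step 3: add(S(add(add(Z, SZ), mul(Z, add(SZ, SZ)))), SSZ)
  step 4: S(add(add(add(Z, SZ), mul(Z, add(SZ, SZ))), SSZ))
  step 5: S(add(add(SZ, mul(Z, add(SZ, SZ))), SSZ))
  step 6: S(add(S(add(Z, mul(Z, add(SZ, SZ)))), SSZ))
  step 7: S(S(add(add(Z, mul(Z, add(SZ, SZ))), SSZ)))
  step 8: S(S(add(mul(Z, add(SZ, SZ)), SSZ)))
  step 9: S(S(add(Z, SSZ)))
  step 10: S^4(Z)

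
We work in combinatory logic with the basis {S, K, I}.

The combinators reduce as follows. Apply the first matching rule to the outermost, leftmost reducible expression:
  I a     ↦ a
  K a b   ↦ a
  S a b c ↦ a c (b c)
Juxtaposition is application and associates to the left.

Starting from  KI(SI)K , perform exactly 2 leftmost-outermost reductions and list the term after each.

  start: KI(SI)K
  [1] IK
  [2] K

Answer: after 2 steps: K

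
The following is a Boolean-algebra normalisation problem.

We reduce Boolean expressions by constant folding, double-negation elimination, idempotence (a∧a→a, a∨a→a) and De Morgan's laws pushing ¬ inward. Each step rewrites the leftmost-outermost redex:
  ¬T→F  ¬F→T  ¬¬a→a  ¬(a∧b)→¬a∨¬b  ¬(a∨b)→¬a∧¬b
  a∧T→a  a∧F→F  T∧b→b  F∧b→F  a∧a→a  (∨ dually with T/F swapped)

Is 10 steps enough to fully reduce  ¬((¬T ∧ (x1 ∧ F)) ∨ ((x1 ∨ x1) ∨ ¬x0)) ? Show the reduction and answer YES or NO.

  start: ¬((¬T ∧ (x1 ∧ F)) ∨ ((x1 ∨ x1) ∨ ¬x0))
  [1] ¬(¬T ∧ (x1 ∧ F)) ∧ ¬((x1 ∨ x1) ∨ ¬x0)
  [2] (¬¬T ∨ ¬(x1 ∧ F)) ∧ ¬((x1 ∨ x1) ∨ ¬x0)
  [3] (T ∨ ¬(x1 ∧ F)) ∧ ¬((x1 ∨ x1) ∨ ¬x0)
  [4] T ∧ ¬((x1 ∨ x1) ∨ ¬x0)
  [5] ¬((x1 ∨ x1) ∨ ¬x0)
  [6] ¬(x1 ∨ x1) ∧ ¬¬x0
  [7] (¬x1 ∧ ¬x1) ∧ ¬¬x0
  [8] ¬x1 ∧ ¬¬x0
  [9] ¬x1 ∧ x0

Answer: YES — reaches normal form ¬x1 ∧ x0 in 9 ≤ 10 steps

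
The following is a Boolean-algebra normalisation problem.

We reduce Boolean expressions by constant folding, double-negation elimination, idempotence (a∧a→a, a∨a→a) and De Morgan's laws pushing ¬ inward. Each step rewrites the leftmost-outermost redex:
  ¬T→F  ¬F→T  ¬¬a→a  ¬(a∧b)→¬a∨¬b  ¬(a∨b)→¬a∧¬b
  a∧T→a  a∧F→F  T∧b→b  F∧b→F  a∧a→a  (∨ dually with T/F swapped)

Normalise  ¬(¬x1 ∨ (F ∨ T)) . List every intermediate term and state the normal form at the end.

Answer: normal form = F  (in 7 steps)

Derivation:
  start: ¬(¬x1 ∨ (F ∨ T))
  [1] ¬¬x1 ∧ ¬(F ∨ T)
  [2] x1 ∧ ¬(F ∨ T)
  [3] x1 ∧ (¬F ∧ ¬T)
  [4] x1 ∧ (T ∧ ¬T)
  [5] x1 ∧ ¬T
  [6] x1 ∧ F
  [7] F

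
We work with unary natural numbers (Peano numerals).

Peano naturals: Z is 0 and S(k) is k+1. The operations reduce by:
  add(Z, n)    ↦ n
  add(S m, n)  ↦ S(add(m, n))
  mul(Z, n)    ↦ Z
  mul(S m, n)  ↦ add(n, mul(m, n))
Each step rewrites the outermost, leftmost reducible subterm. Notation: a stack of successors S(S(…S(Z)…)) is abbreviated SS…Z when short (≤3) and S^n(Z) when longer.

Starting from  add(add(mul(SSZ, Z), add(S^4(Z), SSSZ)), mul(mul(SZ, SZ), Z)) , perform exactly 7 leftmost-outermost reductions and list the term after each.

  start: add(add(mul(SSZ, Z), add(S^4(Z), SSSZ)), mul(mul(SZ, SZ), Z))
  step 1: add(add(add(Z, mul(SZ, Z)), add(S^4(Z), SSSZ)), mul(mul(SZ, SZ), Z))
  step 2: add(add(mul(SZ, Z), add(S^4(Z), SSSZ)), mul(mul(SZ, SZ), Z))
  step 3: add(add(add(Z, mul(Z, Z)), add(S^4(Z), SSSZ)), mul(mul(SZ, SZ), Z))
  step 4: add(add(mul(Z, Z), add(S^4(Z), SSSZ)), mul(mul(SZ, SZ), Z))
  step 5: add(add(Z, add(S^4(Z), SSSZ)), mul(mul(SZ, SZ), Z))
  step 6: add(add(S^4(Z), SSSZ), mul(mul(SZ, SZ), Z))
  step 7: add(S(add(SSSZ, SSSZ)), mul(mul(SZ, SZ), Z))

Answer: after 7 steps: add(S(add(SSSZ, SSSZ)), mul(mul(SZ, SZ), Z))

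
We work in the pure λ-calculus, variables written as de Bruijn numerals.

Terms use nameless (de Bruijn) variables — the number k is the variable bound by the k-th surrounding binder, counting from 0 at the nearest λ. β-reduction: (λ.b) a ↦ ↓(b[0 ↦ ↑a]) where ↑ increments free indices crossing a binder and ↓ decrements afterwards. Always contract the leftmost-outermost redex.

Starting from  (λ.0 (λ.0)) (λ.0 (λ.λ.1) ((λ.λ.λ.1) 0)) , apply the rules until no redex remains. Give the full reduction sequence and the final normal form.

Answer: normal form = λ.λ.λ.1  (in 5 steps)

Reduction:
  start: (λ.0 (λ.0)) (λ.0 (λ.λ.1) ((λ.λ.λ.1) 0))
  step 1: (λ.0 (λ.λ.1) ((λ.λ.λ.1) 0)) (λ.0)
  step 2: (λ.0) (λ.λ.1) ((λ.λ.λ.1) (λ.0))
  step 3: (λ.λ.1) ((λ.λ.λ.1) (λ.0))
  step 4: λ.(λ.λ.λ.1) (λ.0)
  step 5: λ.λ.λ.1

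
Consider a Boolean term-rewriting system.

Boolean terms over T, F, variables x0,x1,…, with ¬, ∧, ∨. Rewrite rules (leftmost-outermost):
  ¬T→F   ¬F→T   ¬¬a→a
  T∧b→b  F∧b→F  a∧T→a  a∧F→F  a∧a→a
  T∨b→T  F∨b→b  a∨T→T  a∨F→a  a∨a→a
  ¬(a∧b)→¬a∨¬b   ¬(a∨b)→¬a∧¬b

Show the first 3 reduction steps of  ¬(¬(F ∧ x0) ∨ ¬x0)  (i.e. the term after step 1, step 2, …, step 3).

  start: ¬(¬(F ∧ x0) ∨ ¬x0)
  [1] ¬¬(F ∧ x0) ∧ ¬¬x0
  [2] (F ∧ x0) ∧ ¬¬x0
  [3] F ∧ ¬¬x0

Answer: after 3 steps: F ∧ ¬¬x0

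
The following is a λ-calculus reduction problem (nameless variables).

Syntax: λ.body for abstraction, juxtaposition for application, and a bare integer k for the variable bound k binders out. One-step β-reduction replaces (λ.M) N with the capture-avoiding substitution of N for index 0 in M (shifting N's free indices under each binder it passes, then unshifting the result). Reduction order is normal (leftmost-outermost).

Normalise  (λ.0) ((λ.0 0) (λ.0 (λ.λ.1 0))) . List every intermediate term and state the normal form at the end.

  start: (λ.0) ((λ.0 0) (λ.0 (λ.λ.1 0)))
  [1] (λ.0 0) (λ.0 (λ.λ.1 0))
  [2] (λ.0 (λ.λ.1 0)) (λ.0 (λ.λ.1 0))
  [3] (λ.0 (λ.λ.1 0)) (λ.λ.1 0)
  [4] (λ.λ.1 0) (λ.λ.1 0)
  [5] λ.(λ.λ.1 0) 0
  [6] λ.λ.1 0

Answer: normal form = λ.λ.1 0  (in 6 steps)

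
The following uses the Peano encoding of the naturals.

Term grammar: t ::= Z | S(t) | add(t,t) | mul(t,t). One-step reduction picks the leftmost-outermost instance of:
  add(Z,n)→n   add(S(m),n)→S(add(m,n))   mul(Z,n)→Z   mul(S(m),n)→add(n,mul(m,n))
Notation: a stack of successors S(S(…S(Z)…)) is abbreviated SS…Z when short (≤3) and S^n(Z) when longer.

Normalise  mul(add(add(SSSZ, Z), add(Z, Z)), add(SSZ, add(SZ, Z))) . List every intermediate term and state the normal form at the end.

Answer: normal form = S^9(Z)  (in 40 steps)

Working:
  start: mul(add(add(SSSZ, Z), add(Z, Z)), add(SSZ, add(SZ, Z)))
  step 1: mul(add(S(add(SSZ, Z)), add(Z, Z)), add(SSZ, add(SZ, Z)))
  step 2: mul(S(add(add(SSZ, Z), add(Z, Z))), add(SSZ, add(SZ, Z)))
  step 3: add(add(SSZ, add(SZ, Z)), mul(add(add(SSZ, Z), add(Z, Z)), add(SSZ, add(SZ, Z))))
  step 4: add(S(add(SZ, add(SZ, Z))), mul(add(add(SSZ, Z), add(Z, Z)), add(SSZ, add(SZ, Z))))
  step 5: S(add(add(SZ, add(SZ, Z)), mul(add(add(SSZ, Z), add(Z, Z)), add(SSZ, add(SZ, Z)))))
  step 6: S(add(S(add(Z, add(SZ, Z))), mul(add(add(SSZ, Z), add(Z, Z)), add(SSZ, add(SZ, Z)))))
  step 7: S(S(add(add(Z, add(SZ, Z)), mul(add(add(SSZ, Z), add(Z, Z)), add(SSZ, add(SZ, Z))))))
  step 8: S(S(add(add(SZ, Z), mul(add(add(SSZ, Z), add(Z, Z)), add(SSZ, add(SZ, Z))))))
  step 9: S(S(add(S(add(Z, Z)), mul(add(add(SSZ, Z), add(Z, Z)), add(SSZ, add(SZ, Z))))))
  step 10: S(S(S(add(add(Z, Z), mul(add(add(SSZ, Z), add(Z, Z)), add(SSZ, add(SZ, Z)))))))
  step 11: S(S(S(add(Z, mul(add(add(SSZ, Z), add(Z, Z)), add(SSZ, add(SZ, Z)))))))
  step 12: S(S(S(mul(add(add(SSZ, Z), add(Z, Z)), add(SSZ, add(SZ, Z))))))
  step 13: S(S(S(mul(add(S(add(SZ, Z)), add(Z, Z)), add(SSZ, add(SZ, Z))))))
  step 14: S(S(S(mul(S(add(add(SZ, Z), add(Z, Z))), add(SSZ, add(SZ, Z))))))
  step 15: S(S(S(add(add(SSZ, add(SZ, Z)), mul(add(add(SZ, Z), add(Z, Z)), add(SSZ, add(SZ, Z)))))))
  step 16: S(S(S(add(S(add(SZ, add(SZ, Z))), mul(add(add(SZ, Z), add(Z, Z)), add(SSZ, add(SZ, Z)))))))
  step 17: S(S(S(S(add(add(SZ, add(SZ, Z)), mul(add(add(SZ, Z), add(Z, Z)), add(SSZ, add(SZ, Z))))))))
  step 18: S(S(S(S(add(S(add(Z, add(SZ, Z))), mul(add(add(SZ, Z), add(Z, Z)), add(SSZ, add(SZ, Z))))))))
  step 19: S(S(S(S(S(add(add(Z, add(SZ, Z)), mul(add(add(SZ, Z), add(Z, Z)), add(SSZ, add(SZ, Z)))))))))
  step 20: S(S(S(S(S(add(add(SZ, Z), mul(add(add(SZ, Z), add(Z, Z)), add(SSZ, add(SZ, Z)))))))))
  step 21: S(S(S(S(S(add(S(add(Z, Z)), mul(add(add(SZ, Z), add(Z, Z)), add(SSZ, add(SZ, Z)))))))))
  step 22: S(S(S(S(S(S(add(add(Z, Z), mul(add(add(SZ, Z), add(Z, Z)), add(SSZ, add(SZ, Z))))))))))
  step 23: S(S(S(S(S(S(add(Z, mul(add(add(SZ, Z), add(Z, Z)), add(SSZ, add(SZ, Z))))))))))
  step 24: S(S(S(S(S(S(mul(add(add(SZ, Z), add(Z, Z)), add(SSZ, add(SZ, Z)))))))))
  step 25: S(S(S(S(S(S(mul(add(S(add(Z, Z)), add(Z, Z)), add(SSZ, add(SZ, Z)))))))))
  step 26: S(S(S(S(S(S(mul(S(add(add(Z, Z), add(Z, Z))), add(SSZ, add(SZ, Z)))))))))
  step 27: S(S(S(S(S(S(add(add(SSZ, add(SZ, Z)), mul(add(add(Z, Z), add(Z, Z)), add(SSZ, add(SZ, Z))))))))))
  step 28: S(S(S(S(S(S(add(S(add(SZ, add(SZ, Z))), mul(add(add(Z, Z), add(Z, Z)), add(SSZ, add(SZ, Z))))))))))
  step 29: S(S(S(S(S(S(S(add(add(SZ, add(SZ, Z)), mul(add(add(Z, Z), add(Z, Z)), add(SSZ, add(SZ, Z)))))))))))
  step 30: S(S(S(S(S(S(S(add(S(add(Z, add(SZ, Z))), mul(add(add(Z, Z), add(Z, Z)), add(SSZ, add(SZ, Z)))))))))))
  step 31: S(S(S(S(S(S(S(S(add(add(Z, add(SZ, Z)), mul(add(add(Z, Z), add(Z, Z)), add(SSZ, add(SZ, Z))))))))))))
  step 32: S(S(S(S(S(S(S(S(add(add(SZ, Z), mul(add(add(Z, Z), add(Z, Z)), add(SSZ, add(SZ, Z))))))))))))
  step 33: S(S(S(S(S(S(S(S(add(S(add(Z, Z)), mul(add(add(Z, Z), add(Z, Z)), add(SSZ, add(SZ, Z))))))))))))
  step 34: S(S(S(S(S(S(S(S(S(add(add(Z, Z), mul(add(add(Z, Z), add(Z, Z)), add(SSZ, add(SZ, Z)))))))))))))
  step 35: S(S(S(S(S(S(S(S(S(add(Z, mul(add(add(Z, Z), add(Z, Z)), add(SSZ, add(SZ, Z)))))))))))))
  step 36: S(S(S(S(S(S(S(S(S(mul(add(add(Z, Z), add(Z, Z)), add(SSZ, add(SZ, Z))))))))))))
  step 37: S(S(S(S(S(S(S(S(S(mul(add(Z, add(Z, Z)), add(SSZ, add(SZ, Z))))))))))))
  step 38: S(S(S(S(S(S(S(S(S(mul(add(Z, Z), add(SSZ, add(SZ, Z))))))))))))
  step 39: S(S(S(S(S(S(S(S(S(mul(Z, add(SSZ, add(SZ, Z))))))))))))
  step 40: S^9(Z)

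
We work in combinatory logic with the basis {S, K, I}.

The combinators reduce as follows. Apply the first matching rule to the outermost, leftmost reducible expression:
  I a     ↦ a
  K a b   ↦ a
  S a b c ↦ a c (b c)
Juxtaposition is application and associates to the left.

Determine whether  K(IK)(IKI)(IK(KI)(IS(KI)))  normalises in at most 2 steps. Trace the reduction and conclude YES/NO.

  start: K(IK)(IKI)(IK(KI)(IS(KI)))
  [1] IK(IK(KI)(IS(KI)))
  [2] K(IK(KI)(IS(KI)))

Answer: NO — after 2 steps the term is K(IK(KI)(IS(KI))), not yet normal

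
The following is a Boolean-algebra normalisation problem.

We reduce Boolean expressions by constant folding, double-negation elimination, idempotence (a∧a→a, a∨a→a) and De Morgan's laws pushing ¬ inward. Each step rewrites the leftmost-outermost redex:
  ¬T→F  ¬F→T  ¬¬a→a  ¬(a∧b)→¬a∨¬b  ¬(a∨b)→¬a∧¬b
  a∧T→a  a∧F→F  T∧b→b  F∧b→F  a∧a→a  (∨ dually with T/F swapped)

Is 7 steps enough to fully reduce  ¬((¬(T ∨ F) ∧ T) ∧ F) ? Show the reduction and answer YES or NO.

Answer: YES — reaches normal form T in 6 ≤ 7 steps

Working:
  start: ¬((¬(T ∨ F) ∧ T) ∧ F)
  [1] ¬(¬(T ∨ F) ∧ T) ∨ ¬F
  [2] (¬¬(T ∨ F) ∨ ¬T) ∨ ¬F
  [3] ((T ∨ F) ∨ ¬T) ∨ ¬F
  [4] (T ∨ ¬T) ∨ ¬F
  [5] T ∨ ¬F
  [6] T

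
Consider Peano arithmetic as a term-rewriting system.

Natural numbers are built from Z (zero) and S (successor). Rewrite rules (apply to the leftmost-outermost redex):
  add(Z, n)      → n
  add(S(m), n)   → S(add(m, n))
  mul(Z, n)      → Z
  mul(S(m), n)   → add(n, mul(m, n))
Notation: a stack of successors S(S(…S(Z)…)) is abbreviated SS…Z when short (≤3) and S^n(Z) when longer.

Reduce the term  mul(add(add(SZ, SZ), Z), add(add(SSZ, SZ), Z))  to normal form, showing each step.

  start: mul(add(add(SZ, SZ), Z), add(add(SSZ, SZ), Z))
  →1  mul(add(S(add(Z, SZ)), Z), add(add(SSZ, SZ), Z))
  →2  mul(S(add(add(Z, SZ), Z)), add(add(SSZ, SZ), Z))
  →3  add(add(add(SSZ, SZ), Z), mul(add(add(Z, SZ), Z), add(add(SSZ, SZ), Z)))
  →4  add(add(S(add(SZ, SZ)), Z), mul(add(add(Z, SZ), Z), add(add(SSZ, SZ), Z)))
  →5  add(S(add(add(SZ, SZ), Z)), mul(add(add(Z, SZ), Z), add(add(SSZ, SZ), Z)))
  →6  S(add(add(add(SZ, SZ), Z), mul(add(add(Z, SZ), Z), add(add(SSZ, SZ), Z))))
  →7  S(add(add(S(add(Z, SZ)), Z), mul(add(add(Z, SZ), Z), add(add(SSZ, SZ), Z))))
  →8  S(add(S(add(add(Z, SZ), Z)), mul(add(add(Z, SZ), Z), add(add(SSZ, SZ), Z))))
  →9  S(S(add(add(add(Z, SZ), Z), mul(add(add(Z, SZ), Z), add(add(SSZ, SZ), Z)))))
  →10  S(S(add(add(SZ, Z), mul(add(add(Z, SZ), Z), add(add(SSZ, SZ), Z)))))
  →11  S(S(add(S(add(Z, Z)), mul(add(add(Z, SZ), Z), add(add(SSZ, SZ), Z)))))
  →12  S(S(S(add(add(Z, Z), mul(add(add(Z, SZ), Z), add(add(SSZ, SZ), Z))))))
  →13  S(S(S(add(Z, mul(add(add(Z, SZ), Z), add(add(SSZ, SZ), Z))))))
  →14  S(S(S(mul(add(add(Z, SZ), Z), add(add(SSZ, SZ), Z)))))
  →15  S(S(S(mul(add(SZ, Z), add(add(SSZ, SZ), Z)))))
  →16  S(S(S(mul(S(add(Z, Z)), add(add(SSZ, SZ), Z)))))
  →17  S(S(S(add(add(add(SSZ, SZ), Z), mul(add(Z, Z), add(add(SSZ, SZ), Z))))))
  →18  S(S(S(add(add(S(add(SZ, SZ)), Z), mul(add(Z, Z), add(add(SSZ, SZ), Z))))))
  →19  S(S(S(add(S(add(add(SZ, SZ), Z)), mul(add(Z, Z), add(add(SSZ, SZ), Z))))))
  →20  S(S(S(S(add(add(add(SZ, SZ), Z), mul(add(Z, Z), add(add(SSZ, SZ), Z)))))))
  →21  S(S(S(S(add(add(S(add(Z, SZ)), Z), mul(add(Z, Z), add(add(SSZ, SZ), Z)))))))
  →22  S(S(S(S(add(S(add(add(Z, SZ), Z)), mul(add(Z, Z), add(add(SSZ, SZ), Z)))))))
  →23  S(S(S(S(S(add(add(add(Z, SZ), Z), mul(add(Z, Z), add(add(SSZ, SZ), Z))))))))
  →24  S(S(S(S(S(add(add(SZ, Z), mul(add(Z, Z), add(add(SSZ, SZ), Z))))))))
  →25  S(S(S(S(S(add(S(add(Z, Z)), mul(add(Z, Z), add(add(SSZ, SZ), Z))))))))
  →26  S(S(S(S(S(S(add(add(Z, Z), mul(add(Z, Z), add(add(SSZ, SZ), Z)))))))))
  →27  S(S(S(S(S(S(add(Z, mul(add(Z, Z), add(add(SSZ, SZ), Z)))))))))
  →28  S(S(S(S(S(S(mul(add(Z, Z), add(add(SSZ, SZ), Z))))))))
  →29  S(S(S(S(S(S(mul(Z, add(add(SSZ, SZ), Z))))))))
  →30  S^6(Z)

Answer: normal form = S^6(Z)  (in 30 steps)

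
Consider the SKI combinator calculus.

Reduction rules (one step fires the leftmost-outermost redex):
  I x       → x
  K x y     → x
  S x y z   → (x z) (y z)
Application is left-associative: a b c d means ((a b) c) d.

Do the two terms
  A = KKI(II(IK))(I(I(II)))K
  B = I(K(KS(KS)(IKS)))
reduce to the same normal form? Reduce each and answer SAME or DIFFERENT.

Term A:
  start: KKI(II(IK))(I(I(II)))K
  [1] K(II(IK))(I(I(II)))K
  [2] II(IK)K
  [3] I(IK)K
  [4] IKK
  [5] KK

Term B:
  start: I(K(KS(KS)(IKS)))
  [1] K(KS(KS)(IKS))
  [2] K(S(IKS))
  [3] K(S(KS))

Answer: DIFFERENT — A ⇓ KK, B ⇓ K(S(KS))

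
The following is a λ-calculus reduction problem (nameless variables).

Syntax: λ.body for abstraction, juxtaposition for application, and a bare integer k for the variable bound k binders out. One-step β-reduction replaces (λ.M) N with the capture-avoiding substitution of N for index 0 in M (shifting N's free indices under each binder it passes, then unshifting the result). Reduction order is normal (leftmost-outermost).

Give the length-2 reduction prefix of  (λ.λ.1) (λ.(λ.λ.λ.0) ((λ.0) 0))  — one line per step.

Answer: after 2 steps: λ.λ.λ.λ.0

Derivation:
  start: (λ.λ.1) (λ.(λ.λ.λ.0) ((λ.0) 0))
  [1] λ.λ.(λ.λ.λ.0) ((λ.0) 0)
  [2] λ.λ.λ.λ.0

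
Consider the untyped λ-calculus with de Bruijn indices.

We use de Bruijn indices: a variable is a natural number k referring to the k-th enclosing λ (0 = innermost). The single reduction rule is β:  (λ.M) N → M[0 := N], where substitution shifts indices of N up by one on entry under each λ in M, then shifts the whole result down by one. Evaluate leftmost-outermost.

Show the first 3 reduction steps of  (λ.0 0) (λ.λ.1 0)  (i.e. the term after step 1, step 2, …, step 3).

Answer: after 3 steps: λ.λ.1 0

Derivation:
  start: (λ.0 0) (λ.λ.1 0)
  step 1: (λ.λ.1 0) (λ.λ.1 0)
  step 2: λ.(λ.λ.1 0) 0
  step 3: λ.λ.1 0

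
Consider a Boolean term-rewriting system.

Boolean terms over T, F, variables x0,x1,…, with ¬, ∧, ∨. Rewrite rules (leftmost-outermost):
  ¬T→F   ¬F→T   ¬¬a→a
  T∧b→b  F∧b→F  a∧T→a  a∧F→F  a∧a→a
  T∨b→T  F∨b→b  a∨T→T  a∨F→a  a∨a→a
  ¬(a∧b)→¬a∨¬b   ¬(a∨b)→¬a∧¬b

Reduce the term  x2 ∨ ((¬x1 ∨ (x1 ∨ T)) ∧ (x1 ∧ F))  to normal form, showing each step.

Answer: normal form = x2  (in 5 steps)

Reduction:
  start: x2 ∨ ((¬x1 ∨ (x1 ∨ T)) ∧ (x1 ∧ F))
  [1] x2 ∨ ((¬x1 ∨ T) ∧ (x1 ∧ F))
  [2] x2 ∨ (T ∧ (x1 ∧ F))
  [3] x2 ∨ (x1 ∧ F)
  [4] x2 ∨ F
  [5] x2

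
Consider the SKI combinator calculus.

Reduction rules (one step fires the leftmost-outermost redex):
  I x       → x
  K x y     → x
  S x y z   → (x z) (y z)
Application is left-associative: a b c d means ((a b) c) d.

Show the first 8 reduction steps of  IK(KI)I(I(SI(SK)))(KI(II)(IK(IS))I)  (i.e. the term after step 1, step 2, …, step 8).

Answer: after 8 steps: IS

Reduction:
  start: IK(KI)I(I(SI(SK)))(KI(II)(IK(IS))I)
  step 1: K(KI)I(I(SI(SK)))(KI(II)(IK(IS))I)
  step 2: KI(I(SI(SK)))(KI(II)(IK(IS))I)
  step 3: I(KI(II)(IK(IS))I)
  step 4: KI(II)(IK(IS))I
  step 5: I(IK(IS))I
  step 6: IK(IS)I
  step 7: K(IS)I
  step 8: IS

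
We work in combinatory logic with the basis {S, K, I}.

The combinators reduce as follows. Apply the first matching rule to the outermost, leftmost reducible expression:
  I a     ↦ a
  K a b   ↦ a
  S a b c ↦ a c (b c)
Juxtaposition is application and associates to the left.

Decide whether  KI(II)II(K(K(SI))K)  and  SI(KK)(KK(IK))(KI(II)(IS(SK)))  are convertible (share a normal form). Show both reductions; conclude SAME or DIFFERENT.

Term A:
  start: KI(II)II(K(K(SI))K)
  →1  III(K(K(SI))K)
  →2  II(K(K(SI))K)
  →3  I(K(K(SI))K)
  →4  K(K(SI))K
  →5  K(SI)

Term B:
  start: SI(KK)(KK(IK))(KI(II)(IS(SK)))
  →1  I(KK(IK))(KK(KK(IK)))(KI(II)(IS(SK)))
  →2  KK(IK)(KK(KK(IK)))(KI(II)(IS(SK)))
  →3  K(KK(KK(IK)))(KI(II)(IS(SK)))
  →4  KK(KK(IK))
  →5  K

Answer: DIFFERENT — A ⇓ K(SI), B ⇓ K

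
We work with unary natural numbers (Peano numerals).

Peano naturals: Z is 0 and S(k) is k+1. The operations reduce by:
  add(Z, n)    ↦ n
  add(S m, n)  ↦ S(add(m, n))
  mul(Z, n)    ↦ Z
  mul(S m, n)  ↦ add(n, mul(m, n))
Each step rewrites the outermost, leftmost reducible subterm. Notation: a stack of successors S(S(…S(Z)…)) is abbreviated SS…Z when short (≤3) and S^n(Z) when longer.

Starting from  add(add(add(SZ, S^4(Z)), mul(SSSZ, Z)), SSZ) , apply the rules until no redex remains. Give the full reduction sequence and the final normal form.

Answer: normal form = S^7(Z)  (in 21 steps)

Working:
  start: add(add(add(SZ, S^4(Z)), mul(SSSZ, Z)), SSZ)
  [1] add(add(S(add(Z, S^4(Z))), mul(SSSZ, Z)), SSZ)
  [2] add(S(add(add(Z, S^4(Z)), mul(SSSZ, Z))), SSZ)
  [3] S(add(add(add(Z, S^4(Z)), mul(SSSZ, Z)), SSZ))
  [4] S(add(add(S^4(Z), mul(SSSZ, Z)), SSZ))
  [5] S(add(S(add(SSSZ, mul(SSSZ, Z))), SSZ))
  [6] S(S(add(add(SSSZ, mul(SSSZ, Z)), SSZ)))
  [7] S(S(add(S(add(SSZ, mul(SSSZ, Z))), SSZ)))
  [8] S(S(S(add(add(SSZ, mul(SSSZ, Z)), SSZ))))
  [9] S(S(S(add(S(add(SZ, mul(SSSZ, Z))), SSZ))))
  [10] S(S(S(S(add(add(SZ, mul(SSSZ, Z)), SSZ)))))
  [11] S(S(S(S(add(S(add(Z, mul(SSSZ, Z))), SSZ)))))
  [12] S(S(S(S(S(add(add(Z, mul(SSSZ, Z)), SSZ))))))
  [13] S(S(S(S(S(add(mul(SSSZ, Z), SSZ))))))
  [14] S(S(S(S(S(add(add(Z, mul(SSZ, Z)), SSZ))))))
  [15] S(S(S(S(S(add(mul(SSZ, Z), SSZ))))))
  [16] S(S(S(S(S(add(add(Z, mul(SZ, Z)), SSZ))))))
  [17] S(S(S(S(S(add(mul(SZ, Z), SSZ))))))
  [18] S(S(S(S(S(add(add(Z, mul(Z, Z)), SSZ))))))
  [19] S(S(S(S(S(add(mul(Z, Z), SSZ))))))
  [20] S(S(S(S(S(add(Z, SSZ))))))
  [21] S^7(Z)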